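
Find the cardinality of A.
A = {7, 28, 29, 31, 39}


Set A = {7, 28, 29, 31, 39}
Listing elements: 7, 28, 29, 31, 39
Counting: 5 elements
|A| = 5

5


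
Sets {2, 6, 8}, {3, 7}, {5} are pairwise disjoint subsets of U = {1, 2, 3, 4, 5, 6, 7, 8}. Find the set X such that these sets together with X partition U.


U = {1, 2, 3, 4, 5, 6, 7, 8}
Shown blocks: {2, 6, 8}, {3, 7}, {5}
A partition's blocks are pairwise disjoint and cover U, so the missing block = U \ (union of shown blocks).
Union of shown blocks: {2, 3, 5, 6, 7, 8}
Missing block = U \ (union) = {1, 4}

{1, 4}


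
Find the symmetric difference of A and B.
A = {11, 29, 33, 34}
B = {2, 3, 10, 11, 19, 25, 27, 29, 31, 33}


Set A = {11, 29, 33, 34}
Set B = {2, 3, 10, 11, 19, 25, 27, 29, 31, 33}
A △ B = (A \ B) ∪ (B \ A)
Elements in A but not B: {34}
Elements in B but not A: {2, 3, 10, 19, 25, 27, 31}
A △ B = {2, 3, 10, 19, 25, 27, 31, 34}

{2, 3, 10, 19, 25, 27, 31, 34}


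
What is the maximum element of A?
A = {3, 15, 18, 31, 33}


Set A = {3, 15, 18, 31, 33}
Elements in ascending order: 3, 15, 18, 31, 33
The largest element is 33.

33


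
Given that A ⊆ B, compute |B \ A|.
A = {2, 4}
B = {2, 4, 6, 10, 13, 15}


Set A = {2, 4}, |A| = 2
Set B = {2, 4, 6, 10, 13, 15}, |B| = 6
Since A ⊆ B: B \ A = {6, 10, 13, 15}
|B| - |A| = 6 - 2 = 4

4


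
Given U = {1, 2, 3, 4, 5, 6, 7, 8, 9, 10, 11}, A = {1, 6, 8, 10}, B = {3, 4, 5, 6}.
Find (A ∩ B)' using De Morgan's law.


U = {1, 2, 3, 4, 5, 6, 7, 8, 9, 10, 11}
A = {1, 6, 8, 10}, B = {3, 4, 5, 6}
A ∩ B = {6}
(A ∩ B)' = U \ (A ∩ B) = {1, 2, 3, 4, 5, 7, 8, 9, 10, 11}
Verification via A' ∪ B': A' = {2, 3, 4, 5, 7, 9, 11}, B' = {1, 2, 7, 8, 9, 10, 11}
A' ∪ B' = {1, 2, 3, 4, 5, 7, 8, 9, 10, 11} ✓

{1, 2, 3, 4, 5, 7, 8, 9, 10, 11}


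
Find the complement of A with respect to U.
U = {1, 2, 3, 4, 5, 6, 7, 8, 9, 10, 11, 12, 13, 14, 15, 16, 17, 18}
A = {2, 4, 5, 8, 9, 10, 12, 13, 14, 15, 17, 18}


Universal set U = {1, 2, 3, 4, 5, 6, 7, 8, 9, 10, 11, 12, 13, 14, 15, 16, 17, 18}
Set A = {2, 4, 5, 8, 9, 10, 12, 13, 14, 15, 17, 18}
A' = U \ A = elements in U but not in A
Checking each element of U:
1 (not in A, include), 2 (in A, exclude), 3 (not in A, include), 4 (in A, exclude), 5 (in A, exclude), 6 (not in A, include), 7 (not in A, include), 8 (in A, exclude), 9 (in A, exclude), 10 (in A, exclude), 11 (not in A, include), 12 (in A, exclude), 13 (in A, exclude), 14 (in A, exclude), 15 (in A, exclude), 16 (not in A, include), 17 (in A, exclude), 18 (in A, exclude)
A' = {1, 3, 6, 7, 11, 16}

{1, 3, 6, 7, 11, 16}


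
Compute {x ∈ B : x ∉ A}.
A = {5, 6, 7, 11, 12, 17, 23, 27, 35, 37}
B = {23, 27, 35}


Set A = {5, 6, 7, 11, 12, 17, 23, 27, 35, 37}
Set B = {23, 27, 35}
Check each element of B against A:
23 ∈ A, 27 ∈ A, 35 ∈ A
Elements of B not in A: {}

{}


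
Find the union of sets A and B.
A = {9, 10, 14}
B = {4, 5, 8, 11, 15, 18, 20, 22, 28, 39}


Set A = {9, 10, 14}
Set B = {4, 5, 8, 11, 15, 18, 20, 22, 28, 39}
A ∪ B includes all elements in either set.
Elements from A: {9, 10, 14}
Elements from B not already included: {4, 5, 8, 11, 15, 18, 20, 22, 28, 39}
A ∪ B = {4, 5, 8, 9, 10, 11, 14, 15, 18, 20, 22, 28, 39}

{4, 5, 8, 9, 10, 11, 14, 15, 18, 20, 22, 28, 39}


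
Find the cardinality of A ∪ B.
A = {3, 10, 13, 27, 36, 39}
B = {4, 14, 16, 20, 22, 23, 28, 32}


Set A = {3, 10, 13, 27, 36, 39}, |A| = 6
Set B = {4, 14, 16, 20, 22, 23, 28, 32}, |B| = 8
A ∩ B = {}, |A ∩ B| = 0
|A ∪ B| = |A| + |B| - |A ∩ B| = 6 + 8 - 0 = 14

14


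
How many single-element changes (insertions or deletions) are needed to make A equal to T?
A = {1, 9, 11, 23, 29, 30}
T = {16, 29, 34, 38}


Set A = {1, 9, 11, 23, 29, 30}
Set T = {16, 29, 34, 38}
Elements to remove from A (in A, not in T): {1, 9, 11, 23, 30} → 5 removals
Elements to add to A (in T, not in A): {16, 34, 38} → 3 additions
Total edits = 5 + 3 = 8

8


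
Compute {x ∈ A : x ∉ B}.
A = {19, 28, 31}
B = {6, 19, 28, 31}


Set A = {19, 28, 31}
Set B = {6, 19, 28, 31}
Check each element of A against B:
19 ∈ B, 28 ∈ B, 31 ∈ B
Elements of A not in B: {}

{}


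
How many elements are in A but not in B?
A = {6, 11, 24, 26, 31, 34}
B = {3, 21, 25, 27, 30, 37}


Set A = {6, 11, 24, 26, 31, 34}
Set B = {3, 21, 25, 27, 30, 37}
A \ B = {6, 11, 24, 26, 31, 34}
|A \ B| = 6

6


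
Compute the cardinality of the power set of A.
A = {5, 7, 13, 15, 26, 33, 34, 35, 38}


Set A = {5, 7, 13, 15, 26, 33, 34, 35, 38}
|A| = 9
The power set P(A) contains all subsets of A.
|P(A)| = 2^|A| = 2^9 = 512

512


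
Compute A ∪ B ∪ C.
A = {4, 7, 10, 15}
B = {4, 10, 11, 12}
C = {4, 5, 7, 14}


Set A = {4, 7, 10, 15}
Set B = {4, 10, 11, 12}
Set C = {4, 5, 7, 14}
First, A ∪ B = {4, 7, 10, 11, 12, 15}
Then, (A ∪ B) ∪ C = {4, 5, 7, 10, 11, 12, 14, 15}

{4, 5, 7, 10, 11, 12, 14, 15}


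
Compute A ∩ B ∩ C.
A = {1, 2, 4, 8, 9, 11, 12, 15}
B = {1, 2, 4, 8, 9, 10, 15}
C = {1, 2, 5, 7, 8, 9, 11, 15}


Set A = {1, 2, 4, 8, 9, 11, 12, 15}
Set B = {1, 2, 4, 8, 9, 10, 15}
Set C = {1, 2, 5, 7, 8, 9, 11, 15}
First, A ∩ B = {1, 2, 4, 8, 9, 15}
Then, (A ∩ B) ∩ C = {1, 2, 8, 9, 15}

{1, 2, 8, 9, 15}


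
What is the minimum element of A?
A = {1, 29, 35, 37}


Set A = {1, 29, 35, 37}
Elements in ascending order: 1, 29, 35, 37
The smallest element is 1.

1


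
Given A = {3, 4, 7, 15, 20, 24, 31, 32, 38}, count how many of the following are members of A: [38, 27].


Set A = {3, 4, 7, 15, 20, 24, 31, 32, 38}
Candidates: [38, 27]
Check each candidate:
38 ∈ A, 27 ∉ A
Count of candidates in A: 1

1


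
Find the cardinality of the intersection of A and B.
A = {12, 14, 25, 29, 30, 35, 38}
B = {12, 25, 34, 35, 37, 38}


Set A = {12, 14, 25, 29, 30, 35, 38}
Set B = {12, 25, 34, 35, 37, 38}
A ∩ B = {12, 25, 35, 38}
|A ∩ B| = 4

4


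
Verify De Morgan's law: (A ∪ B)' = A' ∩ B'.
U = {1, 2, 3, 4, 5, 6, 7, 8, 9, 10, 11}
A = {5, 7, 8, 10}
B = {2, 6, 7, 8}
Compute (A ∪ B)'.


U = {1, 2, 3, 4, 5, 6, 7, 8, 9, 10, 11}
A = {5, 7, 8, 10}, B = {2, 6, 7, 8}
A ∪ B = {2, 5, 6, 7, 8, 10}
(A ∪ B)' = U \ (A ∪ B) = {1, 3, 4, 9, 11}
Verification via A' ∩ B': A' = {1, 2, 3, 4, 6, 9, 11}, B' = {1, 3, 4, 5, 9, 10, 11}
A' ∩ B' = {1, 3, 4, 9, 11} ✓

{1, 3, 4, 9, 11}


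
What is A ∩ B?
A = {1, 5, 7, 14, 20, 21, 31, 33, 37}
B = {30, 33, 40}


Set A = {1, 5, 7, 14, 20, 21, 31, 33, 37}
Set B = {30, 33, 40}
A ∩ B includes only elements in both sets.
Check each element of A against B:
1 ✗, 5 ✗, 7 ✗, 14 ✗, 20 ✗, 21 ✗, 31 ✗, 33 ✓, 37 ✗
A ∩ B = {33}

{33}


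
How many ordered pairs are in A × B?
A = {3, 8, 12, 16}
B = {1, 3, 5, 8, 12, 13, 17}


Set A = {3, 8, 12, 16} has 4 elements.
Set B = {1, 3, 5, 8, 12, 13, 17} has 7 elements.
|A × B| = |A| × |B| = 4 × 7 = 28

28


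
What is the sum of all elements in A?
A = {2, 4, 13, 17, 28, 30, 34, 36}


Set A = {2, 4, 13, 17, 28, 30, 34, 36}
Sum = 2 + 4 + 13 + 17 + 28 + 30 + 34 + 36 = 164

164


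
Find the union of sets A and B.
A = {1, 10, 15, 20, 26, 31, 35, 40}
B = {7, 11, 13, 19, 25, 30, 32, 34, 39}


Set A = {1, 10, 15, 20, 26, 31, 35, 40}
Set B = {7, 11, 13, 19, 25, 30, 32, 34, 39}
A ∪ B includes all elements in either set.
Elements from A: {1, 10, 15, 20, 26, 31, 35, 40}
Elements from B not already included: {7, 11, 13, 19, 25, 30, 32, 34, 39}
A ∪ B = {1, 7, 10, 11, 13, 15, 19, 20, 25, 26, 30, 31, 32, 34, 35, 39, 40}

{1, 7, 10, 11, 13, 15, 19, 20, 25, 26, 30, 31, 32, 34, 35, 39, 40}


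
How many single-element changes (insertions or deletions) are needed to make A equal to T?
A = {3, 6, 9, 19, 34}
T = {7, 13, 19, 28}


Set A = {3, 6, 9, 19, 34}
Set T = {7, 13, 19, 28}
Elements to remove from A (in A, not in T): {3, 6, 9, 34} → 4 removals
Elements to add to A (in T, not in A): {7, 13, 28} → 3 additions
Total edits = 4 + 3 = 7

7


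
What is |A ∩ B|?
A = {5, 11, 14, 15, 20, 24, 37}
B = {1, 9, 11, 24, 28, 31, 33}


Set A = {5, 11, 14, 15, 20, 24, 37}
Set B = {1, 9, 11, 24, 28, 31, 33}
A ∩ B = {11, 24}
|A ∩ B| = 2

2


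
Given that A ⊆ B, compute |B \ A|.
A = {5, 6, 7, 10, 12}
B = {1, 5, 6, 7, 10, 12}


Set A = {5, 6, 7, 10, 12}, |A| = 5
Set B = {1, 5, 6, 7, 10, 12}, |B| = 6
Since A ⊆ B: B \ A = {1}
|B| - |A| = 6 - 5 = 1

1


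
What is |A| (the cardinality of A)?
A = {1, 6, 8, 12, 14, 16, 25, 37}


Set A = {1, 6, 8, 12, 14, 16, 25, 37}
Listing elements: 1, 6, 8, 12, 14, 16, 25, 37
Counting: 8 elements
|A| = 8

8


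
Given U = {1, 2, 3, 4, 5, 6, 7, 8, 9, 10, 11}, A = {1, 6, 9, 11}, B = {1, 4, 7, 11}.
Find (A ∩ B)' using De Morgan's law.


U = {1, 2, 3, 4, 5, 6, 7, 8, 9, 10, 11}
A = {1, 6, 9, 11}, B = {1, 4, 7, 11}
A ∩ B = {1, 11}
(A ∩ B)' = U \ (A ∩ B) = {2, 3, 4, 5, 6, 7, 8, 9, 10}
Verification via A' ∪ B': A' = {2, 3, 4, 5, 7, 8, 10}, B' = {2, 3, 5, 6, 8, 9, 10}
A' ∪ B' = {2, 3, 4, 5, 6, 7, 8, 9, 10} ✓

{2, 3, 4, 5, 6, 7, 8, 9, 10}


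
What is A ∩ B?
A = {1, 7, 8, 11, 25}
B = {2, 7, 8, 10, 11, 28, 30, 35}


Set A = {1, 7, 8, 11, 25}
Set B = {2, 7, 8, 10, 11, 28, 30, 35}
A ∩ B includes only elements in both sets.
Check each element of A against B:
1 ✗, 7 ✓, 8 ✓, 11 ✓, 25 ✗
A ∩ B = {7, 8, 11}

{7, 8, 11}


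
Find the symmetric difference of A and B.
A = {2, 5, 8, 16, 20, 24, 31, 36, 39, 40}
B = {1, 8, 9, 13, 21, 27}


Set A = {2, 5, 8, 16, 20, 24, 31, 36, 39, 40}
Set B = {1, 8, 9, 13, 21, 27}
A △ B = (A \ B) ∪ (B \ A)
Elements in A but not B: {2, 5, 16, 20, 24, 31, 36, 39, 40}
Elements in B but not A: {1, 9, 13, 21, 27}
A △ B = {1, 2, 5, 9, 13, 16, 20, 21, 24, 27, 31, 36, 39, 40}

{1, 2, 5, 9, 13, 16, 20, 21, 24, 27, 31, 36, 39, 40}


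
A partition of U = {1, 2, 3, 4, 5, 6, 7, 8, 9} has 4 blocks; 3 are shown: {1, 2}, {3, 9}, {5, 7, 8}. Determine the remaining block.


U = {1, 2, 3, 4, 5, 6, 7, 8, 9}
Shown blocks: {1, 2}, {3, 9}, {5, 7, 8}
A partition's blocks are pairwise disjoint and cover U, so the missing block = U \ (union of shown blocks).
Union of shown blocks: {1, 2, 3, 5, 7, 8, 9}
Missing block = U \ (union) = {4, 6}

{4, 6}


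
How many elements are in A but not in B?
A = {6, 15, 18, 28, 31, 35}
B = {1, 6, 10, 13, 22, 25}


Set A = {6, 15, 18, 28, 31, 35}
Set B = {1, 6, 10, 13, 22, 25}
A \ B = {15, 18, 28, 31, 35}
|A \ B| = 5

5


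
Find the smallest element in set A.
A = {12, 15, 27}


Set A = {12, 15, 27}
Elements in ascending order: 12, 15, 27
The smallest element is 12.

12


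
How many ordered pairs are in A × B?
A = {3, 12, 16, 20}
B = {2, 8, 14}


Set A = {3, 12, 16, 20} has 4 elements.
Set B = {2, 8, 14} has 3 elements.
|A × B| = |A| × |B| = 4 × 3 = 12

12


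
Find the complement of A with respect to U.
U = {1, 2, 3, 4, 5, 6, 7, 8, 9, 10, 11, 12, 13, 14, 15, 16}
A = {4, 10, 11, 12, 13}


Universal set U = {1, 2, 3, 4, 5, 6, 7, 8, 9, 10, 11, 12, 13, 14, 15, 16}
Set A = {4, 10, 11, 12, 13}
A' = U \ A = elements in U but not in A
Checking each element of U:
1 (not in A, include), 2 (not in A, include), 3 (not in A, include), 4 (in A, exclude), 5 (not in A, include), 6 (not in A, include), 7 (not in A, include), 8 (not in A, include), 9 (not in A, include), 10 (in A, exclude), 11 (in A, exclude), 12 (in A, exclude), 13 (in A, exclude), 14 (not in A, include), 15 (not in A, include), 16 (not in A, include)
A' = {1, 2, 3, 5, 6, 7, 8, 9, 14, 15, 16}

{1, 2, 3, 5, 6, 7, 8, 9, 14, 15, 16}


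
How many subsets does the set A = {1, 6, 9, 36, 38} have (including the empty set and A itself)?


Set A = {1, 6, 9, 36, 38}
|A| = 5
The power set P(A) contains all subsets of A.
|P(A)| = 2^|A| = 2^5 = 32

32


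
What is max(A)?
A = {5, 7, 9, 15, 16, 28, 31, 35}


Set A = {5, 7, 9, 15, 16, 28, 31, 35}
Elements in ascending order: 5, 7, 9, 15, 16, 28, 31, 35
The largest element is 35.

35


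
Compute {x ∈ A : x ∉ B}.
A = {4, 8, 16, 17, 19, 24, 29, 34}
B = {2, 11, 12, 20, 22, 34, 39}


Set A = {4, 8, 16, 17, 19, 24, 29, 34}
Set B = {2, 11, 12, 20, 22, 34, 39}
Check each element of A against B:
4 ∉ B (include), 8 ∉ B (include), 16 ∉ B (include), 17 ∉ B (include), 19 ∉ B (include), 24 ∉ B (include), 29 ∉ B (include), 34 ∈ B
Elements of A not in B: {4, 8, 16, 17, 19, 24, 29}

{4, 8, 16, 17, 19, 24, 29}


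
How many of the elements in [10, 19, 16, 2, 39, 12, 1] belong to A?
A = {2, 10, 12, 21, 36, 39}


Set A = {2, 10, 12, 21, 36, 39}
Candidates: [10, 19, 16, 2, 39, 12, 1]
Check each candidate:
10 ∈ A, 19 ∉ A, 16 ∉ A, 2 ∈ A, 39 ∈ A, 12 ∈ A, 1 ∉ A
Count of candidates in A: 4

4


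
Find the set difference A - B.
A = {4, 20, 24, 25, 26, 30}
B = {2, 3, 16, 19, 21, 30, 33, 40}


Set A = {4, 20, 24, 25, 26, 30}
Set B = {2, 3, 16, 19, 21, 30, 33, 40}
A \ B includes elements in A that are not in B.
Check each element of A:
4 (not in B, keep), 20 (not in B, keep), 24 (not in B, keep), 25 (not in B, keep), 26 (not in B, keep), 30 (in B, remove)
A \ B = {4, 20, 24, 25, 26}

{4, 20, 24, 25, 26}


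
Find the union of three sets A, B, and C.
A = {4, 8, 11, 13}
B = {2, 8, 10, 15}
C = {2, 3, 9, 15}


Set A = {4, 8, 11, 13}
Set B = {2, 8, 10, 15}
Set C = {2, 3, 9, 15}
First, A ∪ B = {2, 4, 8, 10, 11, 13, 15}
Then, (A ∪ B) ∪ C = {2, 3, 4, 8, 9, 10, 11, 13, 15}

{2, 3, 4, 8, 9, 10, 11, 13, 15}


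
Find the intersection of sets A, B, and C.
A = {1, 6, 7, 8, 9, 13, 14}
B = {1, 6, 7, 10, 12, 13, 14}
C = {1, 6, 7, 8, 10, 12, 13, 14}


Set A = {1, 6, 7, 8, 9, 13, 14}
Set B = {1, 6, 7, 10, 12, 13, 14}
Set C = {1, 6, 7, 8, 10, 12, 13, 14}
First, A ∩ B = {1, 6, 7, 13, 14}
Then, (A ∩ B) ∩ C = {1, 6, 7, 13, 14}

{1, 6, 7, 13, 14}


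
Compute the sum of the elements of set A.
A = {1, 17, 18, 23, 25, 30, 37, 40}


Set A = {1, 17, 18, 23, 25, 30, 37, 40}
Sum = 1 + 17 + 18 + 23 + 25 + 30 + 37 + 40 = 191

191


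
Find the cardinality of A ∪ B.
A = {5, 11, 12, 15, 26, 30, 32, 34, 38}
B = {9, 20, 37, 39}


Set A = {5, 11, 12, 15, 26, 30, 32, 34, 38}, |A| = 9
Set B = {9, 20, 37, 39}, |B| = 4
A ∩ B = {}, |A ∩ B| = 0
|A ∪ B| = |A| + |B| - |A ∩ B| = 9 + 4 - 0 = 13

13


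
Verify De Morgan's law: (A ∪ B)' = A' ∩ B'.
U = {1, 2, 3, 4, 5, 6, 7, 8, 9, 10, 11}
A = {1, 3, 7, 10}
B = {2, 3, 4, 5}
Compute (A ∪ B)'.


U = {1, 2, 3, 4, 5, 6, 7, 8, 9, 10, 11}
A = {1, 3, 7, 10}, B = {2, 3, 4, 5}
A ∪ B = {1, 2, 3, 4, 5, 7, 10}
(A ∪ B)' = U \ (A ∪ B) = {6, 8, 9, 11}
Verification via A' ∩ B': A' = {2, 4, 5, 6, 8, 9, 11}, B' = {1, 6, 7, 8, 9, 10, 11}
A' ∩ B' = {6, 8, 9, 11} ✓

{6, 8, 9, 11}


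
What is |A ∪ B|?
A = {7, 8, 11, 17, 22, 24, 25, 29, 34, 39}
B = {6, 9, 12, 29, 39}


Set A = {7, 8, 11, 17, 22, 24, 25, 29, 34, 39}, |A| = 10
Set B = {6, 9, 12, 29, 39}, |B| = 5
A ∩ B = {29, 39}, |A ∩ B| = 2
|A ∪ B| = |A| + |B| - |A ∩ B| = 10 + 5 - 2 = 13

13


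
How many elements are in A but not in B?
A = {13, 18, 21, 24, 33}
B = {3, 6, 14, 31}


Set A = {13, 18, 21, 24, 33}
Set B = {3, 6, 14, 31}
A \ B = {13, 18, 21, 24, 33}
|A \ B| = 5

5


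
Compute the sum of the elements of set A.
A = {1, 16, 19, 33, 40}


Set A = {1, 16, 19, 33, 40}
Sum = 1 + 16 + 19 + 33 + 40 = 109

109


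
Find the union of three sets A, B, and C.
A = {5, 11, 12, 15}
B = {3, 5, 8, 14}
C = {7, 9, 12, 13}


Set A = {5, 11, 12, 15}
Set B = {3, 5, 8, 14}
Set C = {7, 9, 12, 13}
First, A ∪ B = {3, 5, 8, 11, 12, 14, 15}
Then, (A ∪ B) ∪ C = {3, 5, 7, 8, 9, 11, 12, 13, 14, 15}

{3, 5, 7, 8, 9, 11, 12, 13, 14, 15}


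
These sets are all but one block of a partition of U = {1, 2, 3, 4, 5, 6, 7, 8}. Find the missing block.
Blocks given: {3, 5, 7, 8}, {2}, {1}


U = {1, 2, 3, 4, 5, 6, 7, 8}
Shown blocks: {3, 5, 7, 8}, {2}, {1}
A partition's blocks are pairwise disjoint and cover U, so the missing block = U \ (union of shown blocks).
Union of shown blocks: {1, 2, 3, 5, 7, 8}
Missing block = U \ (union) = {4, 6}

{4, 6}


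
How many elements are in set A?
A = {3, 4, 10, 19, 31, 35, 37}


Set A = {3, 4, 10, 19, 31, 35, 37}
Listing elements: 3, 4, 10, 19, 31, 35, 37
Counting: 7 elements
|A| = 7

7


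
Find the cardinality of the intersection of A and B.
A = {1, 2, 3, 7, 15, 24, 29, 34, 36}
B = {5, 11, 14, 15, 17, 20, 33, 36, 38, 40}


Set A = {1, 2, 3, 7, 15, 24, 29, 34, 36}
Set B = {5, 11, 14, 15, 17, 20, 33, 36, 38, 40}
A ∩ B = {15, 36}
|A ∩ B| = 2

2


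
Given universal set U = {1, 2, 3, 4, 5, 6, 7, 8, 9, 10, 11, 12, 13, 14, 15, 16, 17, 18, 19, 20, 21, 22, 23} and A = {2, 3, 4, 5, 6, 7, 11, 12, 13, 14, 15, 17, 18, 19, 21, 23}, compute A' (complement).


Universal set U = {1, 2, 3, 4, 5, 6, 7, 8, 9, 10, 11, 12, 13, 14, 15, 16, 17, 18, 19, 20, 21, 22, 23}
Set A = {2, 3, 4, 5, 6, 7, 11, 12, 13, 14, 15, 17, 18, 19, 21, 23}
A' = U \ A = elements in U but not in A
Checking each element of U:
1 (not in A, include), 2 (in A, exclude), 3 (in A, exclude), 4 (in A, exclude), 5 (in A, exclude), 6 (in A, exclude), 7 (in A, exclude), 8 (not in A, include), 9 (not in A, include), 10 (not in A, include), 11 (in A, exclude), 12 (in A, exclude), 13 (in A, exclude), 14 (in A, exclude), 15 (in A, exclude), 16 (not in A, include), 17 (in A, exclude), 18 (in A, exclude), 19 (in A, exclude), 20 (not in A, include), 21 (in A, exclude), 22 (not in A, include), 23 (in A, exclude)
A' = {1, 8, 9, 10, 16, 20, 22}

{1, 8, 9, 10, 16, 20, 22}


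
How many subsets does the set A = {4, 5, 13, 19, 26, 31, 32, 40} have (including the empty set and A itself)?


Set A = {4, 5, 13, 19, 26, 31, 32, 40}
|A| = 8
The power set P(A) contains all subsets of A.
|P(A)| = 2^|A| = 2^8 = 256

256


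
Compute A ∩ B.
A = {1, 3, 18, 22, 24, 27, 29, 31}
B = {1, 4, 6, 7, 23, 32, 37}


Set A = {1, 3, 18, 22, 24, 27, 29, 31}
Set B = {1, 4, 6, 7, 23, 32, 37}
A ∩ B includes only elements in both sets.
Check each element of A against B:
1 ✓, 3 ✗, 18 ✗, 22 ✗, 24 ✗, 27 ✗, 29 ✗, 31 ✗
A ∩ B = {1}

{1}


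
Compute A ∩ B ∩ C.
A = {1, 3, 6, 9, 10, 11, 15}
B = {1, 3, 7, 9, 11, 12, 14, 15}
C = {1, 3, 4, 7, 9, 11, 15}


Set A = {1, 3, 6, 9, 10, 11, 15}
Set B = {1, 3, 7, 9, 11, 12, 14, 15}
Set C = {1, 3, 4, 7, 9, 11, 15}
First, A ∩ B = {1, 3, 9, 11, 15}
Then, (A ∩ B) ∩ C = {1, 3, 9, 11, 15}

{1, 3, 9, 11, 15}


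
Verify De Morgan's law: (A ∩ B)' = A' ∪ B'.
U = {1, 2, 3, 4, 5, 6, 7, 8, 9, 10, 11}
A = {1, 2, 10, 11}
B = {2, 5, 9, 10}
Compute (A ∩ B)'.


U = {1, 2, 3, 4, 5, 6, 7, 8, 9, 10, 11}
A = {1, 2, 10, 11}, B = {2, 5, 9, 10}
A ∩ B = {2, 10}
(A ∩ B)' = U \ (A ∩ B) = {1, 3, 4, 5, 6, 7, 8, 9, 11}
Verification via A' ∪ B': A' = {3, 4, 5, 6, 7, 8, 9}, B' = {1, 3, 4, 6, 7, 8, 11}
A' ∪ B' = {1, 3, 4, 5, 6, 7, 8, 9, 11} ✓

{1, 3, 4, 5, 6, 7, 8, 9, 11}


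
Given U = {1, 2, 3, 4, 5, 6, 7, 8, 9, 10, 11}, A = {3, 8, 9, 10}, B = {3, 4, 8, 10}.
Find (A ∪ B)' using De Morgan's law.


U = {1, 2, 3, 4, 5, 6, 7, 8, 9, 10, 11}
A = {3, 8, 9, 10}, B = {3, 4, 8, 10}
A ∪ B = {3, 4, 8, 9, 10}
(A ∪ B)' = U \ (A ∪ B) = {1, 2, 5, 6, 7, 11}
Verification via A' ∩ B': A' = {1, 2, 4, 5, 6, 7, 11}, B' = {1, 2, 5, 6, 7, 9, 11}
A' ∩ B' = {1, 2, 5, 6, 7, 11} ✓

{1, 2, 5, 6, 7, 11}


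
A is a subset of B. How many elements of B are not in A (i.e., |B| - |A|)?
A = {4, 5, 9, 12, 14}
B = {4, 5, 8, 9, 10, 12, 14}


Set A = {4, 5, 9, 12, 14}, |A| = 5
Set B = {4, 5, 8, 9, 10, 12, 14}, |B| = 7
Since A ⊆ B: B \ A = {8, 10}
|B| - |A| = 7 - 5 = 2

2


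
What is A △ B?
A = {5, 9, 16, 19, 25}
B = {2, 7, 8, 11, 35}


Set A = {5, 9, 16, 19, 25}
Set B = {2, 7, 8, 11, 35}
A △ B = (A \ B) ∪ (B \ A)
Elements in A but not B: {5, 9, 16, 19, 25}
Elements in B but not A: {2, 7, 8, 11, 35}
A △ B = {2, 5, 7, 8, 9, 11, 16, 19, 25, 35}

{2, 5, 7, 8, 9, 11, 16, 19, 25, 35}


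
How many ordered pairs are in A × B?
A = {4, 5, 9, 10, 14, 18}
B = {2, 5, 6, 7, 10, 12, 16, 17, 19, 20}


Set A = {4, 5, 9, 10, 14, 18} has 6 elements.
Set B = {2, 5, 6, 7, 10, 12, 16, 17, 19, 20} has 10 elements.
|A × B| = |A| × |B| = 6 × 10 = 60

60


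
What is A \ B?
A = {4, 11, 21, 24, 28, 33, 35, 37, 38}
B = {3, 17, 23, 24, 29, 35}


Set A = {4, 11, 21, 24, 28, 33, 35, 37, 38}
Set B = {3, 17, 23, 24, 29, 35}
A \ B includes elements in A that are not in B.
Check each element of A:
4 (not in B, keep), 11 (not in B, keep), 21 (not in B, keep), 24 (in B, remove), 28 (not in B, keep), 33 (not in B, keep), 35 (in B, remove), 37 (not in B, keep), 38 (not in B, keep)
A \ B = {4, 11, 21, 28, 33, 37, 38}

{4, 11, 21, 28, 33, 37, 38}


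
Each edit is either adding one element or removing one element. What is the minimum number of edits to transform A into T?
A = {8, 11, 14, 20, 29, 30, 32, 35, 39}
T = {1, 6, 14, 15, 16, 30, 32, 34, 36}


Set A = {8, 11, 14, 20, 29, 30, 32, 35, 39}
Set T = {1, 6, 14, 15, 16, 30, 32, 34, 36}
Elements to remove from A (in A, not in T): {8, 11, 20, 29, 35, 39} → 6 removals
Elements to add to A (in T, not in A): {1, 6, 15, 16, 34, 36} → 6 additions
Total edits = 6 + 6 = 12

12


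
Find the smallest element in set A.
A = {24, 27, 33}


Set A = {24, 27, 33}
Elements in ascending order: 24, 27, 33
The smallest element is 24.

24


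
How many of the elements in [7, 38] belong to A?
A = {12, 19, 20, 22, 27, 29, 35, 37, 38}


Set A = {12, 19, 20, 22, 27, 29, 35, 37, 38}
Candidates: [7, 38]
Check each candidate:
7 ∉ A, 38 ∈ A
Count of candidates in A: 1

1


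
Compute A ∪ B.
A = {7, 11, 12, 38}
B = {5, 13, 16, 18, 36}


Set A = {7, 11, 12, 38}
Set B = {5, 13, 16, 18, 36}
A ∪ B includes all elements in either set.
Elements from A: {7, 11, 12, 38}
Elements from B not already included: {5, 13, 16, 18, 36}
A ∪ B = {5, 7, 11, 12, 13, 16, 18, 36, 38}

{5, 7, 11, 12, 13, 16, 18, 36, 38}


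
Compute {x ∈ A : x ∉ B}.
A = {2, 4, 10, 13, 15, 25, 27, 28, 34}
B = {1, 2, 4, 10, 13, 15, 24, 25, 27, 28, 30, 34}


Set A = {2, 4, 10, 13, 15, 25, 27, 28, 34}
Set B = {1, 2, 4, 10, 13, 15, 24, 25, 27, 28, 30, 34}
Check each element of A against B:
2 ∈ B, 4 ∈ B, 10 ∈ B, 13 ∈ B, 15 ∈ B, 25 ∈ B, 27 ∈ B, 28 ∈ B, 34 ∈ B
Elements of A not in B: {}

{}


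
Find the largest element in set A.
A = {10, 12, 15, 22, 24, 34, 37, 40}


Set A = {10, 12, 15, 22, 24, 34, 37, 40}
Elements in ascending order: 10, 12, 15, 22, 24, 34, 37, 40
The largest element is 40.

40


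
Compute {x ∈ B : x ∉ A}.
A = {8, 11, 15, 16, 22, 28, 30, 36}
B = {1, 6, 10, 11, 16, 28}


Set A = {8, 11, 15, 16, 22, 28, 30, 36}
Set B = {1, 6, 10, 11, 16, 28}
Check each element of B against A:
1 ∉ A (include), 6 ∉ A (include), 10 ∉ A (include), 11 ∈ A, 16 ∈ A, 28 ∈ A
Elements of B not in A: {1, 6, 10}

{1, 6, 10}


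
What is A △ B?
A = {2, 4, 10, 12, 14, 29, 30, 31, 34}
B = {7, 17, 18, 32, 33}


Set A = {2, 4, 10, 12, 14, 29, 30, 31, 34}
Set B = {7, 17, 18, 32, 33}
A △ B = (A \ B) ∪ (B \ A)
Elements in A but not B: {2, 4, 10, 12, 14, 29, 30, 31, 34}
Elements in B but not A: {7, 17, 18, 32, 33}
A △ B = {2, 4, 7, 10, 12, 14, 17, 18, 29, 30, 31, 32, 33, 34}

{2, 4, 7, 10, 12, 14, 17, 18, 29, 30, 31, 32, 33, 34}


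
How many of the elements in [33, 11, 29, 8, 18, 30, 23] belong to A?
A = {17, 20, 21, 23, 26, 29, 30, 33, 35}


Set A = {17, 20, 21, 23, 26, 29, 30, 33, 35}
Candidates: [33, 11, 29, 8, 18, 30, 23]
Check each candidate:
33 ∈ A, 11 ∉ A, 29 ∈ A, 8 ∉ A, 18 ∉ A, 30 ∈ A, 23 ∈ A
Count of candidates in A: 4

4


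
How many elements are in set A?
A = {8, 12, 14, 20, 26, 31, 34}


Set A = {8, 12, 14, 20, 26, 31, 34}
Listing elements: 8, 12, 14, 20, 26, 31, 34
Counting: 7 elements
|A| = 7

7


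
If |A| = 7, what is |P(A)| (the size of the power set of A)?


The set has 7 elements.
The power set contains all possible subsets.
|P(A)| = 2^|A| = 2^7 = 128

128


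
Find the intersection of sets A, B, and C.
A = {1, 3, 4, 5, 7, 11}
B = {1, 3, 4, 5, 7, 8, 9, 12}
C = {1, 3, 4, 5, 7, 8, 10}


Set A = {1, 3, 4, 5, 7, 11}
Set B = {1, 3, 4, 5, 7, 8, 9, 12}
Set C = {1, 3, 4, 5, 7, 8, 10}
First, A ∩ B = {1, 3, 4, 5, 7}
Then, (A ∩ B) ∩ C = {1, 3, 4, 5, 7}

{1, 3, 4, 5, 7}


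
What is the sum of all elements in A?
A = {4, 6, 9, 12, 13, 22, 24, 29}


Set A = {4, 6, 9, 12, 13, 22, 24, 29}
Sum = 4 + 6 + 9 + 12 + 13 + 22 + 24 + 29 = 119

119


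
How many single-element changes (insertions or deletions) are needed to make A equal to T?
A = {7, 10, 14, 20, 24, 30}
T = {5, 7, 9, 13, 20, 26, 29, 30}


Set A = {7, 10, 14, 20, 24, 30}
Set T = {5, 7, 9, 13, 20, 26, 29, 30}
Elements to remove from A (in A, not in T): {10, 14, 24} → 3 removals
Elements to add to A (in T, not in A): {5, 9, 13, 26, 29} → 5 additions
Total edits = 3 + 5 = 8

8


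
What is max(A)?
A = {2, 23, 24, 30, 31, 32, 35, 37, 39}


Set A = {2, 23, 24, 30, 31, 32, 35, 37, 39}
Elements in ascending order: 2, 23, 24, 30, 31, 32, 35, 37, 39
The largest element is 39.

39


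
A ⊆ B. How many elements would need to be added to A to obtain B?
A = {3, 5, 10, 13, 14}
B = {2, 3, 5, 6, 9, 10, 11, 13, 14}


Set A = {3, 5, 10, 13, 14}, |A| = 5
Set B = {2, 3, 5, 6, 9, 10, 11, 13, 14}, |B| = 9
Since A ⊆ B: B \ A = {2, 6, 9, 11}
|B| - |A| = 9 - 5 = 4

4


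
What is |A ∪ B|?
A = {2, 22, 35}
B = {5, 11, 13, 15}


Set A = {2, 22, 35}, |A| = 3
Set B = {5, 11, 13, 15}, |B| = 4
A ∩ B = {}, |A ∩ B| = 0
|A ∪ B| = |A| + |B| - |A ∩ B| = 3 + 4 - 0 = 7

7


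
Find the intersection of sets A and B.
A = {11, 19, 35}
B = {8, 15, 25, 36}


Set A = {11, 19, 35}
Set B = {8, 15, 25, 36}
A ∩ B includes only elements in both sets.
Check each element of A against B:
11 ✗, 19 ✗, 35 ✗
A ∩ B = {}

{}


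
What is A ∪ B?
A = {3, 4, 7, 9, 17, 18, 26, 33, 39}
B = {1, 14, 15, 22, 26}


Set A = {3, 4, 7, 9, 17, 18, 26, 33, 39}
Set B = {1, 14, 15, 22, 26}
A ∪ B includes all elements in either set.
Elements from A: {3, 4, 7, 9, 17, 18, 26, 33, 39}
Elements from B not already included: {1, 14, 15, 22}
A ∪ B = {1, 3, 4, 7, 9, 14, 15, 17, 18, 22, 26, 33, 39}

{1, 3, 4, 7, 9, 14, 15, 17, 18, 22, 26, 33, 39}


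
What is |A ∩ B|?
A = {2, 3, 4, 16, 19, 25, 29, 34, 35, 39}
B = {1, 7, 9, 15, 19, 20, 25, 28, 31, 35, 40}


Set A = {2, 3, 4, 16, 19, 25, 29, 34, 35, 39}
Set B = {1, 7, 9, 15, 19, 20, 25, 28, 31, 35, 40}
A ∩ B = {19, 25, 35}
|A ∩ B| = 3

3


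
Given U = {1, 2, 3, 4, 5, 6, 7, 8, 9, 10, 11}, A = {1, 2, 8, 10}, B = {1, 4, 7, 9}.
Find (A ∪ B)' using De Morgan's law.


U = {1, 2, 3, 4, 5, 6, 7, 8, 9, 10, 11}
A = {1, 2, 8, 10}, B = {1, 4, 7, 9}
A ∪ B = {1, 2, 4, 7, 8, 9, 10}
(A ∪ B)' = U \ (A ∪ B) = {3, 5, 6, 11}
Verification via A' ∩ B': A' = {3, 4, 5, 6, 7, 9, 11}, B' = {2, 3, 5, 6, 8, 10, 11}
A' ∩ B' = {3, 5, 6, 11} ✓

{3, 5, 6, 11}


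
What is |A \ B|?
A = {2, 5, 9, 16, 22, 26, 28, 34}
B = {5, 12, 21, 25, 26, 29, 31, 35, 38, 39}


Set A = {2, 5, 9, 16, 22, 26, 28, 34}
Set B = {5, 12, 21, 25, 26, 29, 31, 35, 38, 39}
A \ B = {2, 9, 16, 22, 28, 34}
|A \ B| = 6

6


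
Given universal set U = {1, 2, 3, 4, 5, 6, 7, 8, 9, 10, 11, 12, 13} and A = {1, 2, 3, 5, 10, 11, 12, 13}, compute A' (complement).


Universal set U = {1, 2, 3, 4, 5, 6, 7, 8, 9, 10, 11, 12, 13}
Set A = {1, 2, 3, 5, 10, 11, 12, 13}
A' = U \ A = elements in U but not in A
Checking each element of U:
1 (in A, exclude), 2 (in A, exclude), 3 (in A, exclude), 4 (not in A, include), 5 (in A, exclude), 6 (not in A, include), 7 (not in A, include), 8 (not in A, include), 9 (not in A, include), 10 (in A, exclude), 11 (in A, exclude), 12 (in A, exclude), 13 (in A, exclude)
A' = {4, 6, 7, 8, 9}

{4, 6, 7, 8, 9}


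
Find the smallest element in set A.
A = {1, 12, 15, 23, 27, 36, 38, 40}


Set A = {1, 12, 15, 23, 27, 36, 38, 40}
Elements in ascending order: 1, 12, 15, 23, 27, 36, 38, 40
The smallest element is 1.

1


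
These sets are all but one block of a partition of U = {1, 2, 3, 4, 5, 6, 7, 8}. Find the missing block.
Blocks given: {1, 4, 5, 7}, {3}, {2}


U = {1, 2, 3, 4, 5, 6, 7, 8}
Shown blocks: {1, 4, 5, 7}, {3}, {2}
A partition's blocks are pairwise disjoint and cover U, so the missing block = U \ (union of shown blocks).
Union of shown blocks: {1, 2, 3, 4, 5, 7}
Missing block = U \ (union) = {6, 8}

{6, 8}


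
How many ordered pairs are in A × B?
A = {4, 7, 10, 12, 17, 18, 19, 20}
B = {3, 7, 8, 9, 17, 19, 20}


Set A = {4, 7, 10, 12, 17, 18, 19, 20} has 8 elements.
Set B = {3, 7, 8, 9, 17, 19, 20} has 7 elements.
|A × B| = |A| × |B| = 8 × 7 = 56

56


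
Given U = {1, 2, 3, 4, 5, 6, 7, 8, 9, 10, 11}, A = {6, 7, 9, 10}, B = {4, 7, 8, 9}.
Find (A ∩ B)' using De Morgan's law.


U = {1, 2, 3, 4, 5, 6, 7, 8, 9, 10, 11}
A = {6, 7, 9, 10}, B = {4, 7, 8, 9}
A ∩ B = {7, 9}
(A ∩ B)' = U \ (A ∩ B) = {1, 2, 3, 4, 5, 6, 8, 10, 11}
Verification via A' ∪ B': A' = {1, 2, 3, 4, 5, 8, 11}, B' = {1, 2, 3, 5, 6, 10, 11}
A' ∪ B' = {1, 2, 3, 4, 5, 6, 8, 10, 11} ✓

{1, 2, 3, 4, 5, 6, 8, 10, 11}


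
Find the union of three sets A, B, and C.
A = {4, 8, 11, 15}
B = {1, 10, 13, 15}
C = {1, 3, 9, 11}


Set A = {4, 8, 11, 15}
Set B = {1, 10, 13, 15}
Set C = {1, 3, 9, 11}
First, A ∪ B = {1, 4, 8, 10, 11, 13, 15}
Then, (A ∪ B) ∪ C = {1, 3, 4, 8, 9, 10, 11, 13, 15}

{1, 3, 4, 8, 9, 10, 11, 13, 15}


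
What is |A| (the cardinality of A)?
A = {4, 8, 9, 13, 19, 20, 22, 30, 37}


Set A = {4, 8, 9, 13, 19, 20, 22, 30, 37}
Listing elements: 4, 8, 9, 13, 19, 20, 22, 30, 37
Counting: 9 elements
|A| = 9

9


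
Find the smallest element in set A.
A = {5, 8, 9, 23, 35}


Set A = {5, 8, 9, 23, 35}
Elements in ascending order: 5, 8, 9, 23, 35
The smallest element is 5.

5


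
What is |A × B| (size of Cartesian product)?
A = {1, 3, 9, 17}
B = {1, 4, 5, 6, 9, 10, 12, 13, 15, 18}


Set A = {1, 3, 9, 17} has 4 elements.
Set B = {1, 4, 5, 6, 9, 10, 12, 13, 15, 18} has 10 elements.
|A × B| = |A| × |B| = 4 × 10 = 40

40


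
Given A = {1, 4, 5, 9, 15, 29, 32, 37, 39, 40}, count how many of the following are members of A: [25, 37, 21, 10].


Set A = {1, 4, 5, 9, 15, 29, 32, 37, 39, 40}
Candidates: [25, 37, 21, 10]
Check each candidate:
25 ∉ A, 37 ∈ A, 21 ∉ A, 10 ∉ A
Count of candidates in A: 1

1


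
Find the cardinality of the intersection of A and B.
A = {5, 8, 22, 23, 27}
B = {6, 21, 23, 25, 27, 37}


Set A = {5, 8, 22, 23, 27}
Set B = {6, 21, 23, 25, 27, 37}
A ∩ B = {23, 27}
|A ∩ B| = 2

2


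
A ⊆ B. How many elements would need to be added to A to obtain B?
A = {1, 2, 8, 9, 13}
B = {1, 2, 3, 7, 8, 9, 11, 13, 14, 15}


Set A = {1, 2, 8, 9, 13}, |A| = 5
Set B = {1, 2, 3, 7, 8, 9, 11, 13, 14, 15}, |B| = 10
Since A ⊆ B: B \ A = {3, 7, 11, 14, 15}
|B| - |A| = 10 - 5 = 5

5


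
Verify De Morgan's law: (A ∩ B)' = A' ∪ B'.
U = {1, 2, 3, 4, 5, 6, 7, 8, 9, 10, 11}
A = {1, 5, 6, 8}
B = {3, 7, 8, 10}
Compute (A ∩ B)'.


U = {1, 2, 3, 4, 5, 6, 7, 8, 9, 10, 11}
A = {1, 5, 6, 8}, B = {3, 7, 8, 10}
A ∩ B = {8}
(A ∩ B)' = U \ (A ∩ B) = {1, 2, 3, 4, 5, 6, 7, 9, 10, 11}
Verification via A' ∪ B': A' = {2, 3, 4, 7, 9, 10, 11}, B' = {1, 2, 4, 5, 6, 9, 11}
A' ∪ B' = {1, 2, 3, 4, 5, 6, 7, 9, 10, 11} ✓

{1, 2, 3, 4, 5, 6, 7, 9, 10, 11}


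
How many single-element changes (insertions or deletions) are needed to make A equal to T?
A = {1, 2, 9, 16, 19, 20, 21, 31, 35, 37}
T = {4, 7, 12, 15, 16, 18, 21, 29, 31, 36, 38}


Set A = {1, 2, 9, 16, 19, 20, 21, 31, 35, 37}
Set T = {4, 7, 12, 15, 16, 18, 21, 29, 31, 36, 38}
Elements to remove from A (in A, not in T): {1, 2, 9, 19, 20, 35, 37} → 7 removals
Elements to add to A (in T, not in A): {4, 7, 12, 15, 18, 29, 36, 38} → 8 additions
Total edits = 7 + 8 = 15

15


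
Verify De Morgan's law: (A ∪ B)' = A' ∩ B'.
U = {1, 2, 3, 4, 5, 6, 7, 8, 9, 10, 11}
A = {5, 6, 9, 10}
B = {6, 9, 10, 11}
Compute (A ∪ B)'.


U = {1, 2, 3, 4, 5, 6, 7, 8, 9, 10, 11}
A = {5, 6, 9, 10}, B = {6, 9, 10, 11}
A ∪ B = {5, 6, 9, 10, 11}
(A ∪ B)' = U \ (A ∪ B) = {1, 2, 3, 4, 7, 8}
Verification via A' ∩ B': A' = {1, 2, 3, 4, 7, 8, 11}, B' = {1, 2, 3, 4, 5, 7, 8}
A' ∩ B' = {1, 2, 3, 4, 7, 8} ✓

{1, 2, 3, 4, 7, 8}


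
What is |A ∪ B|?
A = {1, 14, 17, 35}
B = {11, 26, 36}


Set A = {1, 14, 17, 35}, |A| = 4
Set B = {11, 26, 36}, |B| = 3
A ∩ B = {}, |A ∩ B| = 0
|A ∪ B| = |A| + |B| - |A ∩ B| = 4 + 3 - 0 = 7

7


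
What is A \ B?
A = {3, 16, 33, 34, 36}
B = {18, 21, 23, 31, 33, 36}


Set A = {3, 16, 33, 34, 36}
Set B = {18, 21, 23, 31, 33, 36}
A \ B includes elements in A that are not in B.
Check each element of A:
3 (not in B, keep), 16 (not in B, keep), 33 (in B, remove), 34 (not in B, keep), 36 (in B, remove)
A \ B = {3, 16, 34}

{3, 16, 34}


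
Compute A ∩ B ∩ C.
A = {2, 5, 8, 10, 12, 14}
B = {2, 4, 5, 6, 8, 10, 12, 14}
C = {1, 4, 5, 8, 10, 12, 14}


Set A = {2, 5, 8, 10, 12, 14}
Set B = {2, 4, 5, 6, 8, 10, 12, 14}
Set C = {1, 4, 5, 8, 10, 12, 14}
First, A ∩ B = {2, 5, 8, 10, 12, 14}
Then, (A ∩ B) ∩ C = {5, 8, 10, 12, 14}

{5, 8, 10, 12, 14}


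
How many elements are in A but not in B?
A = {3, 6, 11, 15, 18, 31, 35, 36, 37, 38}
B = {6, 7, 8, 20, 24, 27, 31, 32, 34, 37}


Set A = {3, 6, 11, 15, 18, 31, 35, 36, 37, 38}
Set B = {6, 7, 8, 20, 24, 27, 31, 32, 34, 37}
A \ B = {3, 11, 15, 18, 35, 36, 38}
|A \ B| = 7

7


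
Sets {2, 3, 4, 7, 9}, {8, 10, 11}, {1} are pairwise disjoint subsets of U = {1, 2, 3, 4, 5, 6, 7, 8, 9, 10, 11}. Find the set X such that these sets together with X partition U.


U = {1, 2, 3, 4, 5, 6, 7, 8, 9, 10, 11}
Shown blocks: {2, 3, 4, 7, 9}, {8, 10, 11}, {1}
A partition's blocks are pairwise disjoint and cover U, so the missing block = U \ (union of shown blocks).
Union of shown blocks: {1, 2, 3, 4, 7, 8, 9, 10, 11}
Missing block = U \ (union) = {5, 6}

{5, 6}


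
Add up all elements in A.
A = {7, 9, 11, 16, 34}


Set A = {7, 9, 11, 16, 34}
Sum = 7 + 9 + 11 + 16 + 34 = 77

77


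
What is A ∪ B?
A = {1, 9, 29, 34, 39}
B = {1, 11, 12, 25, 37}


Set A = {1, 9, 29, 34, 39}
Set B = {1, 11, 12, 25, 37}
A ∪ B includes all elements in either set.
Elements from A: {1, 9, 29, 34, 39}
Elements from B not already included: {11, 12, 25, 37}
A ∪ B = {1, 9, 11, 12, 25, 29, 34, 37, 39}

{1, 9, 11, 12, 25, 29, 34, 37, 39}


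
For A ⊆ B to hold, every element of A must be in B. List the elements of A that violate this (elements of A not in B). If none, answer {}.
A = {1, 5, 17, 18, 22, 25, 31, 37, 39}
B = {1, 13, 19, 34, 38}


Set A = {1, 5, 17, 18, 22, 25, 31, 37, 39}
Set B = {1, 13, 19, 34, 38}
Check each element of A against B:
1 ∈ B, 5 ∉ B (include), 17 ∉ B (include), 18 ∉ B (include), 22 ∉ B (include), 25 ∉ B (include), 31 ∉ B (include), 37 ∉ B (include), 39 ∉ B (include)
Elements of A not in B: {5, 17, 18, 22, 25, 31, 37, 39}

{5, 17, 18, 22, 25, 31, 37, 39}


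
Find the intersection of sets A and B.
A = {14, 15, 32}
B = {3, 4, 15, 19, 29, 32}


Set A = {14, 15, 32}
Set B = {3, 4, 15, 19, 29, 32}
A ∩ B includes only elements in both sets.
Check each element of A against B:
14 ✗, 15 ✓, 32 ✓
A ∩ B = {15, 32}

{15, 32}


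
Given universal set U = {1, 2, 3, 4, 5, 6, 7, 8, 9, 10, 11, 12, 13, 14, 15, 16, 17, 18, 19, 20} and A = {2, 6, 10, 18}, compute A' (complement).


Universal set U = {1, 2, 3, 4, 5, 6, 7, 8, 9, 10, 11, 12, 13, 14, 15, 16, 17, 18, 19, 20}
Set A = {2, 6, 10, 18}
A' = U \ A = elements in U but not in A
Checking each element of U:
1 (not in A, include), 2 (in A, exclude), 3 (not in A, include), 4 (not in A, include), 5 (not in A, include), 6 (in A, exclude), 7 (not in A, include), 8 (not in A, include), 9 (not in A, include), 10 (in A, exclude), 11 (not in A, include), 12 (not in A, include), 13 (not in A, include), 14 (not in A, include), 15 (not in A, include), 16 (not in A, include), 17 (not in A, include), 18 (in A, exclude), 19 (not in A, include), 20 (not in A, include)
A' = {1, 3, 4, 5, 7, 8, 9, 11, 12, 13, 14, 15, 16, 17, 19, 20}

{1, 3, 4, 5, 7, 8, 9, 11, 12, 13, 14, 15, 16, 17, 19, 20}


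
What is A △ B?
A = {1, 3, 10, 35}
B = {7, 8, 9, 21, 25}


Set A = {1, 3, 10, 35}
Set B = {7, 8, 9, 21, 25}
A △ B = (A \ B) ∪ (B \ A)
Elements in A but not B: {1, 3, 10, 35}
Elements in B but not A: {7, 8, 9, 21, 25}
A △ B = {1, 3, 7, 8, 9, 10, 21, 25, 35}

{1, 3, 7, 8, 9, 10, 21, 25, 35}


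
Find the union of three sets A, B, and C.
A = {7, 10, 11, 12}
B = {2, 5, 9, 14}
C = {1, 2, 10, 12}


Set A = {7, 10, 11, 12}
Set B = {2, 5, 9, 14}
Set C = {1, 2, 10, 12}
First, A ∪ B = {2, 5, 7, 9, 10, 11, 12, 14}
Then, (A ∪ B) ∪ C = {1, 2, 5, 7, 9, 10, 11, 12, 14}

{1, 2, 5, 7, 9, 10, 11, 12, 14}


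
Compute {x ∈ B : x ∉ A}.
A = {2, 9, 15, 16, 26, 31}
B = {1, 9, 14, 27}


Set A = {2, 9, 15, 16, 26, 31}
Set B = {1, 9, 14, 27}
Check each element of B against A:
1 ∉ A (include), 9 ∈ A, 14 ∉ A (include), 27 ∉ A (include)
Elements of B not in A: {1, 14, 27}

{1, 14, 27}


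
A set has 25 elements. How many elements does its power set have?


The set has 25 elements.
The power set contains all possible subsets.
|P(A)| = 2^|A| = 2^25 = 33554432

33554432


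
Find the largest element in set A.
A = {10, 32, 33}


Set A = {10, 32, 33}
Elements in ascending order: 10, 32, 33
The largest element is 33.

33


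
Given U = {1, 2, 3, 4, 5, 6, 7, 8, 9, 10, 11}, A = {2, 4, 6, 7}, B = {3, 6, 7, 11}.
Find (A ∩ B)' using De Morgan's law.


U = {1, 2, 3, 4, 5, 6, 7, 8, 9, 10, 11}
A = {2, 4, 6, 7}, B = {3, 6, 7, 11}
A ∩ B = {6, 7}
(A ∩ B)' = U \ (A ∩ B) = {1, 2, 3, 4, 5, 8, 9, 10, 11}
Verification via A' ∪ B': A' = {1, 3, 5, 8, 9, 10, 11}, B' = {1, 2, 4, 5, 8, 9, 10}
A' ∪ B' = {1, 2, 3, 4, 5, 8, 9, 10, 11} ✓

{1, 2, 3, 4, 5, 8, 9, 10, 11}


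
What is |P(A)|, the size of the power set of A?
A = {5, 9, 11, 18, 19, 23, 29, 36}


Set A = {5, 9, 11, 18, 19, 23, 29, 36}
|A| = 8
The power set P(A) contains all subsets of A.
|P(A)| = 2^|A| = 2^8 = 256

256


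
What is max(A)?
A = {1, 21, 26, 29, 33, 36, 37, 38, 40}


Set A = {1, 21, 26, 29, 33, 36, 37, 38, 40}
Elements in ascending order: 1, 21, 26, 29, 33, 36, 37, 38, 40
The largest element is 40.

40


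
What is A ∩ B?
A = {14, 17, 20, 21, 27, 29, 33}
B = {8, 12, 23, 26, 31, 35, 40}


Set A = {14, 17, 20, 21, 27, 29, 33}
Set B = {8, 12, 23, 26, 31, 35, 40}
A ∩ B includes only elements in both sets.
Check each element of A against B:
14 ✗, 17 ✗, 20 ✗, 21 ✗, 27 ✗, 29 ✗, 33 ✗
A ∩ B = {}

{}


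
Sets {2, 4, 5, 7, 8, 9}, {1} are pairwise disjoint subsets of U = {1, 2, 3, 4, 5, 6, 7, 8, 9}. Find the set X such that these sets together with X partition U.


U = {1, 2, 3, 4, 5, 6, 7, 8, 9}
Shown blocks: {2, 4, 5, 7, 8, 9}, {1}
A partition's blocks are pairwise disjoint and cover U, so the missing block = U \ (union of shown blocks).
Union of shown blocks: {1, 2, 4, 5, 7, 8, 9}
Missing block = U \ (union) = {3, 6}

{3, 6}


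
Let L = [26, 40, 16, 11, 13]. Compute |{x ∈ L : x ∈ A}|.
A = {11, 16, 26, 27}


Set A = {11, 16, 26, 27}
Candidates: [26, 40, 16, 11, 13]
Check each candidate:
26 ∈ A, 40 ∉ A, 16 ∈ A, 11 ∈ A, 13 ∉ A
Count of candidates in A: 3

3


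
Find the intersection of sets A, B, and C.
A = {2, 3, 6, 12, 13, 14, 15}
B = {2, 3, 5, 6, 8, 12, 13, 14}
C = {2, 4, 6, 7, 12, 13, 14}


Set A = {2, 3, 6, 12, 13, 14, 15}
Set B = {2, 3, 5, 6, 8, 12, 13, 14}
Set C = {2, 4, 6, 7, 12, 13, 14}
First, A ∩ B = {2, 3, 6, 12, 13, 14}
Then, (A ∩ B) ∩ C = {2, 6, 12, 13, 14}

{2, 6, 12, 13, 14}


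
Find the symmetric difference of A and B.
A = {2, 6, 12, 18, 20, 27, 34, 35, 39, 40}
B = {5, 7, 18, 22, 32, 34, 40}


Set A = {2, 6, 12, 18, 20, 27, 34, 35, 39, 40}
Set B = {5, 7, 18, 22, 32, 34, 40}
A △ B = (A \ B) ∪ (B \ A)
Elements in A but not B: {2, 6, 12, 20, 27, 35, 39}
Elements in B but not A: {5, 7, 22, 32}
A △ B = {2, 5, 6, 7, 12, 20, 22, 27, 32, 35, 39}

{2, 5, 6, 7, 12, 20, 22, 27, 32, 35, 39}


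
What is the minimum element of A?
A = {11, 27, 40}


Set A = {11, 27, 40}
Elements in ascending order: 11, 27, 40
The smallest element is 11.

11
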